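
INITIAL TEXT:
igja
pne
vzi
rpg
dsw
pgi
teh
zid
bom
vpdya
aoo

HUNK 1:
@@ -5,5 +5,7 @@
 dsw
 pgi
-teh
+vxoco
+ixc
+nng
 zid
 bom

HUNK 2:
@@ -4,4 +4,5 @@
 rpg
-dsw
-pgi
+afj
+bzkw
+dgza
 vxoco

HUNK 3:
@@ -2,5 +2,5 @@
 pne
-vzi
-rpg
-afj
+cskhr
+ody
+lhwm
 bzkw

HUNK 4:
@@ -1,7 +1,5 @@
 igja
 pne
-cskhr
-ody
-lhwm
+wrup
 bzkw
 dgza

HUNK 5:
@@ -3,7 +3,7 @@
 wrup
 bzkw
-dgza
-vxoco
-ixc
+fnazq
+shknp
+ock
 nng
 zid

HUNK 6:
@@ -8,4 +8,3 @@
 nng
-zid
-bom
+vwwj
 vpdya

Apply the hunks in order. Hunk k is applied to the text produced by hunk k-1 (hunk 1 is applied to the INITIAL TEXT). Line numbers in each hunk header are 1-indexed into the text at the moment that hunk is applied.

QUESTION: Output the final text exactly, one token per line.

Hunk 1: at line 5 remove [teh] add [vxoco,ixc,nng] -> 13 lines: igja pne vzi rpg dsw pgi vxoco ixc nng zid bom vpdya aoo
Hunk 2: at line 4 remove [dsw,pgi] add [afj,bzkw,dgza] -> 14 lines: igja pne vzi rpg afj bzkw dgza vxoco ixc nng zid bom vpdya aoo
Hunk 3: at line 2 remove [vzi,rpg,afj] add [cskhr,ody,lhwm] -> 14 lines: igja pne cskhr ody lhwm bzkw dgza vxoco ixc nng zid bom vpdya aoo
Hunk 4: at line 1 remove [cskhr,ody,lhwm] add [wrup] -> 12 lines: igja pne wrup bzkw dgza vxoco ixc nng zid bom vpdya aoo
Hunk 5: at line 3 remove [dgza,vxoco,ixc] add [fnazq,shknp,ock] -> 12 lines: igja pne wrup bzkw fnazq shknp ock nng zid bom vpdya aoo
Hunk 6: at line 8 remove [zid,bom] add [vwwj] -> 11 lines: igja pne wrup bzkw fnazq shknp ock nng vwwj vpdya aoo

Answer: igja
pne
wrup
bzkw
fnazq
shknp
ock
nng
vwwj
vpdya
aoo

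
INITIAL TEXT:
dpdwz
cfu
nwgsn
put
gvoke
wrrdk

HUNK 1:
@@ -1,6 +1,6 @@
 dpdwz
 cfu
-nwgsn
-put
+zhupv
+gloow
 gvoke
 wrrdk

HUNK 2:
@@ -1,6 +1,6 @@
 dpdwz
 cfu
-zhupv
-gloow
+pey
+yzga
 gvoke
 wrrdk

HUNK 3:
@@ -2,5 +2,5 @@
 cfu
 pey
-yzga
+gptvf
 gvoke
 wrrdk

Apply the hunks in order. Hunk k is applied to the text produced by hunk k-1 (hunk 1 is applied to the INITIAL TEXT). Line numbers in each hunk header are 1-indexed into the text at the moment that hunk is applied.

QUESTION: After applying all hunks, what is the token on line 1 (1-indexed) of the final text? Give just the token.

Hunk 1: at line 1 remove [nwgsn,put] add [zhupv,gloow] -> 6 lines: dpdwz cfu zhupv gloow gvoke wrrdk
Hunk 2: at line 1 remove [zhupv,gloow] add [pey,yzga] -> 6 lines: dpdwz cfu pey yzga gvoke wrrdk
Hunk 3: at line 2 remove [yzga] add [gptvf] -> 6 lines: dpdwz cfu pey gptvf gvoke wrrdk
Final line 1: dpdwz

Answer: dpdwz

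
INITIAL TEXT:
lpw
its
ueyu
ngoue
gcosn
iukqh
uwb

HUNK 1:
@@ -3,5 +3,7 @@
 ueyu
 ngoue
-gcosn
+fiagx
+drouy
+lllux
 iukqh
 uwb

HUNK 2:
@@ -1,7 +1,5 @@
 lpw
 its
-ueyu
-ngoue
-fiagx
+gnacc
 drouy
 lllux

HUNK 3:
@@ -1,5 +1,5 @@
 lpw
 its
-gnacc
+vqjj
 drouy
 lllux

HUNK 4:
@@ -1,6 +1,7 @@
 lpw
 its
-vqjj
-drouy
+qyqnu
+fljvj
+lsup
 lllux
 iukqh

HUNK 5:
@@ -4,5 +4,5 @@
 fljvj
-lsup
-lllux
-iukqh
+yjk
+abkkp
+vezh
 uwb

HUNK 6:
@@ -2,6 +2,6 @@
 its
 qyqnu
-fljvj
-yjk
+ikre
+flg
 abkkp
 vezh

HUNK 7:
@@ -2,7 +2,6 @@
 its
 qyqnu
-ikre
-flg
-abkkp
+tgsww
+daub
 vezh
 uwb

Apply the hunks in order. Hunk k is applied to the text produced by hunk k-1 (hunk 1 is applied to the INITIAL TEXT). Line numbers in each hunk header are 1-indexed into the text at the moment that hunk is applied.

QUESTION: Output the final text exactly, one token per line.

Hunk 1: at line 3 remove [gcosn] add [fiagx,drouy,lllux] -> 9 lines: lpw its ueyu ngoue fiagx drouy lllux iukqh uwb
Hunk 2: at line 1 remove [ueyu,ngoue,fiagx] add [gnacc] -> 7 lines: lpw its gnacc drouy lllux iukqh uwb
Hunk 3: at line 1 remove [gnacc] add [vqjj] -> 7 lines: lpw its vqjj drouy lllux iukqh uwb
Hunk 4: at line 1 remove [vqjj,drouy] add [qyqnu,fljvj,lsup] -> 8 lines: lpw its qyqnu fljvj lsup lllux iukqh uwb
Hunk 5: at line 4 remove [lsup,lllux,iukqh] add [yjk,abkkp,vezh] -> 8 lines: lpw its qyqnu fljvj yjk abkkp vezh uwb
Hunk 6: at line 2 remove [fljvj,yjk] add [ikre,flg] -> 8 lines: lpw its qyqnu ikre flg abkkp vezh uwb
Hunk 7: at line 2 remove [ikre,flg,abkkp] add [tgsww,daub] -> 7 lines: lpw its qyqnu tgsww daub vezh uwb

Answer: lpw
its
qyqnu
tgsww
daub
vezh
uwb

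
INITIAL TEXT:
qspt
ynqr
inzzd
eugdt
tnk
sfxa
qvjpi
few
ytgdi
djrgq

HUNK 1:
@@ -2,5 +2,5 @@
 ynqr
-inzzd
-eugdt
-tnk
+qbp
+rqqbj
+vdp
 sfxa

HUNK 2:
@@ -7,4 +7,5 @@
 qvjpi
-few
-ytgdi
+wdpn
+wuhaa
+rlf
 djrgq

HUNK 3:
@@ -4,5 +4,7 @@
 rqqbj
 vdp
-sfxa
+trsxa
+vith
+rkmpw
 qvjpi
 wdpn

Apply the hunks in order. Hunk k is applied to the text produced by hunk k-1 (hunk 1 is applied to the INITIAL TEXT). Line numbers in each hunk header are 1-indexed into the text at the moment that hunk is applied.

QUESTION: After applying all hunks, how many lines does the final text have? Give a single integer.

Hunk 1: at line 2 remove [inzzd,eugdt,tnk] add [qbp,rqqbj,vdp] -> 10 lines: qspt ynqr qbp rqqbj vdp sfxa qvjpi few ytgdi djrgq
Hunk 2: at line 7 remove [few,ytgdi] add [wdpn,wuhaa,rlf] -> 11 lines: qspt ynqr qbp rqqbj vdp sfxa qvjpi wdpn wuhaa rlf djrgq
Hunk 3: at line 4 remove [sfxa] add [trsxa,vith,rkmpw] -> 13 lines: qspt ynqr qbp rqqbj vdp trsxa vith rkmpw qvjpi wdpn wuhaa rlf djrgq
Final line count: 13

Answer: 13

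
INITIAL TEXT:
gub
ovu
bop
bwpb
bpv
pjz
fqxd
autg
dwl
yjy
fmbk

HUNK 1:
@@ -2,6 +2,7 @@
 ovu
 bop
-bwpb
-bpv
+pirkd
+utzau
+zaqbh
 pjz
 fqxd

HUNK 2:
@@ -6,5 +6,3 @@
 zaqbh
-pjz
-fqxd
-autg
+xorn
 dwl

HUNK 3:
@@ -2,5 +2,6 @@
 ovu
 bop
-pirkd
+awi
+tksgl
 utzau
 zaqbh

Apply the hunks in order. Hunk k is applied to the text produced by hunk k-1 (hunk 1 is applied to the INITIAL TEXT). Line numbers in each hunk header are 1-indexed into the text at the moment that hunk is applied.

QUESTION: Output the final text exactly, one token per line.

Hunk 1: at line 2 remove [bwpb,bpv] add [pirkd,utzau,zaqbh] -> 12 lines: gub ovu bop pirkd utzau zaqbh pjz fqxd autg dwl yjy fmbk
Hunk 2: at line 6 remove [pjz,fqxd,autg] add [xorn] -> 10 lines: gub ovu bop pirkd utzau zaqbh xorn dwl yjy fmbk
Hunk 3: at line 2 remove [pirkd] add [awi,tksgl] -> 11 lines: gub ovu bop awi tksgl utzau zaqbh xorn dwl yjy fmbk

Answer: gub
ovu
bop
awi
tksgl
utzau
zaqbh
xorn
dwl
yjy
fmbk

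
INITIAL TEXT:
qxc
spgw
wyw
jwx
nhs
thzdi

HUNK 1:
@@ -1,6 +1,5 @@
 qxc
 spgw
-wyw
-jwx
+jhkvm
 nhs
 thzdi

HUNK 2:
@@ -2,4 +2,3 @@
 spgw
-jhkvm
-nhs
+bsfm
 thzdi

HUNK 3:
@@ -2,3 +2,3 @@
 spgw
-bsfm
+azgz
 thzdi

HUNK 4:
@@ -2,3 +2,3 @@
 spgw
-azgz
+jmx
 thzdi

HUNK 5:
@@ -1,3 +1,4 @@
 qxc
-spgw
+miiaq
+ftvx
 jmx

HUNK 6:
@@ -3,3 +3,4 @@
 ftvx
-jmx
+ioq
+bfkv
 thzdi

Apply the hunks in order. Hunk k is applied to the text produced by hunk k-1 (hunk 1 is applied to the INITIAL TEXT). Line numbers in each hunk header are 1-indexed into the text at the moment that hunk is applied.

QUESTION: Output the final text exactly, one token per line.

Answer: qxc
miiaq
ftvx
ioq
bfkv
thzdi

Derivation:
Hunk 1: at line 1 remove [wyw,jwx] add [jhkvm] -> 5 lines: qxc spgw jhkvm nhs thzdi
Hunk 2: at line 2 remove [jhkvm,nhs] add [bsfm] -> 4 lines: qxc spgw bsfm thzdi
Hunk 3: at line 2 remove [bsfm] add [azgz] -> 4 lines: qxc spgw azgz thzdi
Hunk 4: at line 2 remove [azgz] add [jmx] -> 4 lines: qxc spgw jmx thzdi
Hunk 5: at line 1 remove [spgw] add [miiaq,ftvx] -> 5 lines: qxc miiaq ftvx jmx thzdi
Hunk 6: at line 3 remove [jmx] add [ioq,bfkv] -> 6 lines: qxc miiaq ftvx ioq bfkv thzdi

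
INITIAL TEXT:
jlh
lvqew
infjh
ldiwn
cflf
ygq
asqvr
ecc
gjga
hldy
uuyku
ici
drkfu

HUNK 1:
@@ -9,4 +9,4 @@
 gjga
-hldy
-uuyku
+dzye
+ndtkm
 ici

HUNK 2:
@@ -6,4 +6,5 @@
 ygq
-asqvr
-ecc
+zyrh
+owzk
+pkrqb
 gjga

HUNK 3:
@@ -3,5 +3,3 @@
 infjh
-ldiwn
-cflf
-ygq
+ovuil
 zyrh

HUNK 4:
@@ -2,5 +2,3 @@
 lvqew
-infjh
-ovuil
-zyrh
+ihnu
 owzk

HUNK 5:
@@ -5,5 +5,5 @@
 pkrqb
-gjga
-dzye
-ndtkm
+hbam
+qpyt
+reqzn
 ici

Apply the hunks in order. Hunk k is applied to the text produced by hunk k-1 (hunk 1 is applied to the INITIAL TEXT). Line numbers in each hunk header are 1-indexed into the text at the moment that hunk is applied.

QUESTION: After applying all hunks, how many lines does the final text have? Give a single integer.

Hunk 1: at line 9 remove [hldy,uuyku] add [dzye,ndtkm] -> 13 lines: jlh lvqew infjh ldiwn cflf ygq asqvr ecc gjga dzye ndtkm ici drkfu
Hunk 2: at line 6 remove [asqvr,ecc] add [zyrh,owzk,pkrqb] -> 14 lines: jlh lvqew infjh ldiwn cflf ygq zyrh owzk pkrqb gjga dzye ndtkm ici drkfu
Hunk 3: at line 3 remove [ldiwn,cflf,ygq] add [ovuil] -> 12 lines: jlh lvqew infjh ovuil zyrh owzk pkrqb gjga dzye ndtkm ici drkfu
Hunk 4: at line 2 remove [infjh,ovuil,zyrh] add [ihnu] -> 10 lines: jlh lvqew ihnu owzk pkrqb gjga dzye ndtkm ici drkfu
Hunk 5: at line 5 remove [gjga,dzye,ndtkm] add [hbam,qpyt,reqzn] -> 10 lines: jlh lvqew ihnu owzk pkrqb hbam qpyt reqzn ici drkfu
Final line count: 10

Answer: 10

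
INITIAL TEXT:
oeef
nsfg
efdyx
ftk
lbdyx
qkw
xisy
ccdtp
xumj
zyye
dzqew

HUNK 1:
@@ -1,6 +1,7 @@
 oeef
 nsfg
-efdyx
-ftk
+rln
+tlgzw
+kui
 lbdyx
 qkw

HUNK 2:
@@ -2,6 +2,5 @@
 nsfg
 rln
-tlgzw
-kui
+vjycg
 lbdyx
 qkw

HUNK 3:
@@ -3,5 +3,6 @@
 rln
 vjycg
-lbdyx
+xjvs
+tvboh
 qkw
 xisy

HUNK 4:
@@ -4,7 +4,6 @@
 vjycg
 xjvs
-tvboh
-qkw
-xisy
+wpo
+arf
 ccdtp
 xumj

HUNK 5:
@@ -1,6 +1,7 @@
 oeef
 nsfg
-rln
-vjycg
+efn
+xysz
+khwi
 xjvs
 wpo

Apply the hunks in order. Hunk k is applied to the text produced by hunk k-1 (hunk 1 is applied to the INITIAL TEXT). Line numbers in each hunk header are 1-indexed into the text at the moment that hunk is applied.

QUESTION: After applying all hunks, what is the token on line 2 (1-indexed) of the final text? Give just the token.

Answer: nsfg

Derivation:
Hunk 1: at line 1 remove [efdyx,ftk] add [rln,tlgzw,kui] -> 12 lines: oeef nsfg rln tlgzw kui lbdyx qkw xisy ccdtp xumj zyye dzqew
Hunk 2: at line 2 remove [tlgzw,kui] add [vjycg] -> 11 lines: oeef nsfg rln vjycg lbdyx qkw xisy ccdtp xumj zyye dzqew
Hunk 3: at line 3 remove [lbdyx] add [xjvs,tvboh] -> 12 lines: oeef nsfg rln vjycg xjvs tvboh qkw xisy ccdtp xumj zyye dzqew
Hunk 4: at line 4 remove [tvboh,qkw,xisy] add [wpo,arf] -> 11 lines: oeef nsfg rln vjycg xjvs wpo arf ccdtp xumj zyye dzqew
Hunk 5: at line 1 remove [rln,vjycg] add [efn,xysz,khwi] -> 12 lines: oeef nsfg efn xysz khwi xjvs wpo arf ccdtp xumj zyye dzqew
Final line 2: nsfg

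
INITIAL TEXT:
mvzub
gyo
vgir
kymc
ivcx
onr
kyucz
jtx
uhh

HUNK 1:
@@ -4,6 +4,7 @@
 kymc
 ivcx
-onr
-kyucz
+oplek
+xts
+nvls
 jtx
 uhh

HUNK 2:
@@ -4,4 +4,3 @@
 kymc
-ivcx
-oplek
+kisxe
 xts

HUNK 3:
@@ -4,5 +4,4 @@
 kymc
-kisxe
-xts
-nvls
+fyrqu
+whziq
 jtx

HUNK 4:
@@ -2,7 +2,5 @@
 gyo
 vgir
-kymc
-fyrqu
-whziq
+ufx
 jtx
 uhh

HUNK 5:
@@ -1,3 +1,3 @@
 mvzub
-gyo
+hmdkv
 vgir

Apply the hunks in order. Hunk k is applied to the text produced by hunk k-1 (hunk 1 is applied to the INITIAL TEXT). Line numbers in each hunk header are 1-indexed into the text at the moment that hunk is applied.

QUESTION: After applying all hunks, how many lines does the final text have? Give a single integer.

Hunk 1: at line 4 remove [onr,kyucz] add [oplek,xts,nvls] -> 10 lines: mvzub gyo vgir kymc ivcx oplek xts nvls jtx uhh
Hunk 2: at line 4 remove [ivcx,oplek] add [kisxe] -> 9 lines: mvzub gyo vgir kymc kisxe xts nvls jtx uhh
Hunk 3: at line 4 remove [kisxe,xts,nvls] add [fyrqu,whziq] -> 8 lines: mvzub gyo vgir kymc fyrqu whziq jtx uhh
Hunk 4: at line 2 remove [kymc,fyrqu,whziq] add [ufx] -> 6 lines: mvzub gyo vgir ufx jtx uhh
Hunk 5: at line 1 remove [gyo] add [hmdkv] -> 6 lines: mvzub hmdkv vgir ufx jtx uhh
Final line count: 6

Answer: 6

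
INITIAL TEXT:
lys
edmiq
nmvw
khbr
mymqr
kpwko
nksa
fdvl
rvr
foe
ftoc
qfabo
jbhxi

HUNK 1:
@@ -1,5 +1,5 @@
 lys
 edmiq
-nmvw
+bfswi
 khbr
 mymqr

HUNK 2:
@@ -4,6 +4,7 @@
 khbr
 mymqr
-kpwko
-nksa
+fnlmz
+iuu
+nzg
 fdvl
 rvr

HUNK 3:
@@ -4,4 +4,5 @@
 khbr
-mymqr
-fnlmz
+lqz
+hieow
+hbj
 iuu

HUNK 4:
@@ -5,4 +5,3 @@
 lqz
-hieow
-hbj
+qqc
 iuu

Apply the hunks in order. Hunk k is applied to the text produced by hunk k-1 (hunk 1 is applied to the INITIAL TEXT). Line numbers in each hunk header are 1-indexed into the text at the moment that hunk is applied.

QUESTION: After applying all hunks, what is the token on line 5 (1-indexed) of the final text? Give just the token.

Answer: lqz

Derivation:
Hunk 1: at line 1 remove [nmvw] add [bfswi] -> 13 lines: lys edmiq bfswi khbr mymqr kpwko nksa fdvl rvr foe ftoc qfabo jbhxi
Hunk 2: at line 4 remove [kpwko,nksa] add [fnlmz,iuu,nzg] -> 14 lines: lys edmiq bfswi khbr mymqr fnlmz iuu nzg fdvl rvr foe ftoc qfabo jbhxi
Hunk 3: at line 4 remove [mymqr,fnlmz] add [lqz,hieow,hbj] -> 15 lines: lys edmiq bfswi khbr lqz hieow hbj iuu nzg fdvl rvr foe ftoc qfabo jbhxi
Hunk 4: at line 5 remove [hieow,hbj] add [qqc] -> 14 lines: lys edmiq bfswi khbr lqz qqc iuu nzg fdvl rvr foe ftoc qfabo jbhxi
Final line 5: lqz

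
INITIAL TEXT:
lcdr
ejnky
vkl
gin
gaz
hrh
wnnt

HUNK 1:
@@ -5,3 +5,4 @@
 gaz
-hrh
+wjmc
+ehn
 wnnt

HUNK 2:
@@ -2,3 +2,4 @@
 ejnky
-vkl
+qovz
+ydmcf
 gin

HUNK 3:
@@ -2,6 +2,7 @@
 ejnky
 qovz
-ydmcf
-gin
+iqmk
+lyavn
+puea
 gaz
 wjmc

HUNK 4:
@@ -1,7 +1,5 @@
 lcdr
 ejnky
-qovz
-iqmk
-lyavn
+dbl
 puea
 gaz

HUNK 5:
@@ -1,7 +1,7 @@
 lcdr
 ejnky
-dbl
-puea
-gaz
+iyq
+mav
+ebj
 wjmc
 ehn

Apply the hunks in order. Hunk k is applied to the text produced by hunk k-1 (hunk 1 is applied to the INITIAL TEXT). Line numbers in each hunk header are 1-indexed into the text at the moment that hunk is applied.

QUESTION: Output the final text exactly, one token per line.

Answer: lcdr
ejnky
iyq
mav
ebj
wjmc
ehn
wnnt

Derivation:
Hunk 1: at line 5 remove [hrh] add [wjmc,ehn] -> 8 lines: lcdr ejnky vkl gin gaz wjmc ehn wnnt
Hunk 2: at line 2 remove [vkl] add [qovz,ydmcf] -> 9 lines: lcdr ejnky qovz ydmcf gin gaz wjmc ehn wnnt
Hunk 3: at line 2 remove [ydmcf,gin] add [iqmk,lyavn,puea] -> 10 lines: lcdr ejnky qovz iqmk lyavn puea gaz wjmc ehn wnnt
Hunk 4: at line 1 remove [qovz,iqmk,lyavn] add [dbl] -> 8 lines: lcdr ejnky dbl puea gaz wjmc ehn wnnt
Hunk 5: at line 1 remove [dbl,puea,gaz] add [iyq,mav,ebj] -> 8 lines: lcdr ejnky iyq mav ebj wjmc ehn wnnt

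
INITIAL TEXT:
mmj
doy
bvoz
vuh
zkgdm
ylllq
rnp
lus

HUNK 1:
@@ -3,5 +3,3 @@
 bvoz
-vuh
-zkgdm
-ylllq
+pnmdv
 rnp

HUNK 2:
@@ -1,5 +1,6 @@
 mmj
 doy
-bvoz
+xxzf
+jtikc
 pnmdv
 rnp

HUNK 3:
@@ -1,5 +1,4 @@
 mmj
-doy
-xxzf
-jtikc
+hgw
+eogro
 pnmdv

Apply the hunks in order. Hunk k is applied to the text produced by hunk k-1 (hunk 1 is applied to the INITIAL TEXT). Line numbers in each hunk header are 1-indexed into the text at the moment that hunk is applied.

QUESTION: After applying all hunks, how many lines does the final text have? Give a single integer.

Answer: 6

Derivation:
Hunk 1: at line 3 remove [vuh,zkgdm,ylllq] add [pnmdv] -> 6 lines: mmj doy bvoz pnmdv rnp lus
Hunk 2: at line 1 remove [bvoz] add [xxzf,jtikc] -> 7 lines: mmj doy xxzf jtikc pnmdv rnp lus
Hunk 3: at line 1 remove [doy,xxzf,jtikc] add [hgw,eogro] -> 6 lines: mmj hgw eogro pnmdv rnp lus
Final line count: 6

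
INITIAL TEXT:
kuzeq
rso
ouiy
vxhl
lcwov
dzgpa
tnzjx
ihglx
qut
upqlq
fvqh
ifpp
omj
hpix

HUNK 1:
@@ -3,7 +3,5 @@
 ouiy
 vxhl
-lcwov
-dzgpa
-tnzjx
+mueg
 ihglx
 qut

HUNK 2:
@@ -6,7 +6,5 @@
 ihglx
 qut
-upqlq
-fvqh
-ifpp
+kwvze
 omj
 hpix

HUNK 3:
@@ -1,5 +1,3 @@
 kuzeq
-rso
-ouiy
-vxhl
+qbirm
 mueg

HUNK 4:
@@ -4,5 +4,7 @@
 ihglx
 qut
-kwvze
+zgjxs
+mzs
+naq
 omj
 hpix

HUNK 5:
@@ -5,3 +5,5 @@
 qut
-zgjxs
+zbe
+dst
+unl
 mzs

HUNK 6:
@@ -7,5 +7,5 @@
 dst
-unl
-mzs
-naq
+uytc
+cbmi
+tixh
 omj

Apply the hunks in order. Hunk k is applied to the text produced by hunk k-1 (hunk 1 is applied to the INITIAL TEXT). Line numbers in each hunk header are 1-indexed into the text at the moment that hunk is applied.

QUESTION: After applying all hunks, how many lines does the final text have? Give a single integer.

Hunk 1: at line 3 remove [lcwov,dzgpa,tnzjx] add [mueg] -> 12 lines: kuzeq rso ouiy vxhl mueg ihglx qut upqlq fvqh ifpp omj hpix
Hunk 2: at line 6 remove [upqlq,fvqh,ifpp] add [kwvze] -> 10 lines: kuzeq rso ouiy vxhl mueg ihglx qut kwvze omj hpix
Hunk 3: at line 1 remove [rso,ouiy,vxhl] add [qbirm] -> 8 lines: kuzeq qbirm mueg ihglx qut kwvze omj hpix
Hunk 4: at line 4 remove [kwvze] add [zgjxs,mzs,naq] -> 10 lines: kuzeq qbirm mueg ihglx qut zgjxs mzs naq omj hpix
Hunk 5: at line 5 remove [zgjxs] add [zbe,dst,unl] -> 12 lines: kuzeq qbirm mueg ihglx qut zbe dst unl mzs naq omj hpix
Hunk 6: at line 7 remove [unl,mzs,naq] add [uytc,cbmi,tixh] -> 12 lines: kuzeq qbirm mueg ihglx qut zbe dst uytc cbmi tixh omj hpix
Final line count: 12

Answer: 12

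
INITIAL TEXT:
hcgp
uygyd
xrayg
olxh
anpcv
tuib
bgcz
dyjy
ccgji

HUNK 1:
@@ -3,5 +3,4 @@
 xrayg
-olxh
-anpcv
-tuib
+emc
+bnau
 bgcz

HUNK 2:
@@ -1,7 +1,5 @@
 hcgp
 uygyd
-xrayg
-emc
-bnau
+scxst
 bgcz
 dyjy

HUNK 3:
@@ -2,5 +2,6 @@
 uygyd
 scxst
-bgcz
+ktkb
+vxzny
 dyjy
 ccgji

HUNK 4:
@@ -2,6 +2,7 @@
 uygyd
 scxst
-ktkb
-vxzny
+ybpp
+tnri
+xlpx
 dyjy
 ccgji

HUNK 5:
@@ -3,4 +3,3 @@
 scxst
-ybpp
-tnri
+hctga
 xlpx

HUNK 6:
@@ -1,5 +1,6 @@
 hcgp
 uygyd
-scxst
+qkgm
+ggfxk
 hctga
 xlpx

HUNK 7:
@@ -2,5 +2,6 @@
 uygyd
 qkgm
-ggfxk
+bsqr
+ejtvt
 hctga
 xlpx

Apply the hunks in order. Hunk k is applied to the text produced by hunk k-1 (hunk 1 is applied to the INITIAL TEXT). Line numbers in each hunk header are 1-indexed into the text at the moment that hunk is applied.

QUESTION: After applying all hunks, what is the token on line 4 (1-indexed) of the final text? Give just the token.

Answer: bsqr

Derivation:
Hunk 1: at line 3 remove [olxh,anpcv,tuib] add [emc,bnau] -> 8 lines: hcgp uygyd xrayg emc bnau bgcz dyjy ccgji
Hunk 2: at line 1 remove [xrayg,emc,bnau] add [scxst] -> 6 lines: hcgp uygyd scxst bgcz dyjy ccgji
Hunk 3: at line 2 remove [bgcz] add [ktkb,vxzny] -> 7 lines: hcgp uygyd scxst ktkb vxzny dyjy ccgji
Hunk 4: at line 2 remove [ktkb,vxzny] add [ybpp,tnri,xlpx] -> 8 lines: hcgp uygyd scxst ybpp tnri xlpx dyjy ccgji
Hunk 5: at line 3 remove [ybpp,tnri] add [hctga] -> 7 lines: hcgp uygyd scxst hctga xlpx dyjy ccgji
Hunk 6: at line 1 remove [scxst] add [qkgm,ggfxk] -> 8 lines: hcgp uygyd qkgm ggfxk hctga xlpx dyjy ccgji
Hunk 7: at line 2 remove [ggfxk] add [bsqr,ejtvt] -> 9 lines: hcgp uygyd qkgm bsqr ejtvt hctga xlpx dyjy ccgji
Final line 4: bsqr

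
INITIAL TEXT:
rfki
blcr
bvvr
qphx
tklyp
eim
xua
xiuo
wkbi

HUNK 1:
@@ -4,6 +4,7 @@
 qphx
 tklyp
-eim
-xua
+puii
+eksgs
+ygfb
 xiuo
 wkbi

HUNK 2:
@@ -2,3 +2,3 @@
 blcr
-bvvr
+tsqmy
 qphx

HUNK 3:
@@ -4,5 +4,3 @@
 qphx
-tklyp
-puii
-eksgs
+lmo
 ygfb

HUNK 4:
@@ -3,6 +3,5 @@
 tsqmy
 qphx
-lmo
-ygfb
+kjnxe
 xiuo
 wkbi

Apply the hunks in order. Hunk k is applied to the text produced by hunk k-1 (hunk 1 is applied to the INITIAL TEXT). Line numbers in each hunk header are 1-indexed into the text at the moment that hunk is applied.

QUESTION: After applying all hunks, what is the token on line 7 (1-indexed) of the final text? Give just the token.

Answer: wkbi

Derivation:
Hunk 1: at line 4 remove [eim,xua] add [puii,eksgs,ygfb] -> 10 lines: rfki blcr bvvr qphx tklyp puii eksgs ygfb xiuo wkbi
Hunk 2: at line 2 remove [bvvr] add [tsqmy] -> 10 lines: rfki blcr tsqmy qphx tklyp puii eksgs ygfb xiuo wkbi
Hunk 3: at line 4 remove [tklyp,puii,eksgs] add [lmo] -> 8 lines: rfki blcr tsqmy qphx lmo ygfb xiuo wkbi
Hunk 4: at line 3 remove [lmo,ygfb] add [kjnxe] -> 7 lines: rfki blcr tsqmy qphx kjnxe xiuo wkbi
Final line 7: wkbi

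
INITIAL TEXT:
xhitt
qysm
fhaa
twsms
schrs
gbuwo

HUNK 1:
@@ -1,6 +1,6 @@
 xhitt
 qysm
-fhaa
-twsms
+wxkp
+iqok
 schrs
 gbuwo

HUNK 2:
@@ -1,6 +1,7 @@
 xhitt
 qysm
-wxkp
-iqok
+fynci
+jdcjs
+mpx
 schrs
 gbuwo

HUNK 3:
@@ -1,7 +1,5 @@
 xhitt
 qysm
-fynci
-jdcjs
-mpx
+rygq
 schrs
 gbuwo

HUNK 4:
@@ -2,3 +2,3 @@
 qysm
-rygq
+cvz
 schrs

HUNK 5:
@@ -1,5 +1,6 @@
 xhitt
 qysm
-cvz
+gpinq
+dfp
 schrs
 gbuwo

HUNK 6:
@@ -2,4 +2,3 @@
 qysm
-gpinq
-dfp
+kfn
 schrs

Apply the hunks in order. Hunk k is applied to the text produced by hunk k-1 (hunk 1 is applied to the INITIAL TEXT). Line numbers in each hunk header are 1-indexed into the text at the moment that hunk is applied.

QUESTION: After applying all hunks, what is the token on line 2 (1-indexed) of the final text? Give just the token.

Answer: qysm

Derivation:
Hunk 1: at line 1 remove [fhaa,twsms] add [wxkp,iqok] -> 6 lines: xhitt qysm wxkp iqok schrs gbuwo
Hunk 2: at line 1 remove [wxkp,iqok] add [fynci,jdcjs,mpx] -> 7 lines: xhitt qysm fynci jdcjs mpx schrs gbuwo
Hunk 3: at line 1 remove [fynci,jdcjs,mpx] add [rygq] -> 5 lines: xhitt qysm rygq schrs gbuwo
Hunk 4: at line 2 remove [rygq] add [cvz] -> 5 lines: xhitt qysm cvz schrs gbuwo
Hunk 5: at line 1 remove [cvz] add [gpinq,dfp] -> 6 lines: xhitt qysm gpinq dfp schrs gbuwo
Hunk 6: at line 2 remove [gpinq,dfp] add [kfn] -> 5 lines: xhitt qysm kfn schrs gbuwo
Final line 2: qysm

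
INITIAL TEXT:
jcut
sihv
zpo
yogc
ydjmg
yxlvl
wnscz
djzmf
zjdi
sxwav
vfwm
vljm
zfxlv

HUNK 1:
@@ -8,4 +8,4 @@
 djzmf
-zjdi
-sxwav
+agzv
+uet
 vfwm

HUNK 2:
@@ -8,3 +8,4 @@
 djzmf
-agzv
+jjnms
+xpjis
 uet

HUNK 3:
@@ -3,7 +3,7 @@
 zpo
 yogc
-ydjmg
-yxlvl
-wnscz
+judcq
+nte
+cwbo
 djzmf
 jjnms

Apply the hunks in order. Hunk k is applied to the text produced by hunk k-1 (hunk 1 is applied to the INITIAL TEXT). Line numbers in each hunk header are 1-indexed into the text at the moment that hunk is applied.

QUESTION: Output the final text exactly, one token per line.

Answer: jcut
sihv
zpo
yogc
judcq
nte
cwbo
djzmf
jjnms
xpjis
uet
vfwm
vljm
zfxlv

Derivation:
Hunk 1: at line 8 remove [zjdi,sxwav] add [agzv,uet] -> 13 lines: jcut sihv zpo yogc ydjmg yxlvl wnscz djzmf agzv uet vfwm vljm zfxlv
Hunk 2: at line 8 remove [agzv] add [jjnms,xpjis] -> 14 lines: jcut sihv zpo yogc ydjmg yxlvl wnscz djzmf jjnms xpjis uet vfwm vljm zfxlv
Hunk 3: at line 3 remove [ydjmg,yxlvl,wnscz] add [judcq,nte,cwbo] -> 14 lines: jcut sihv zpo yogc judcq nte cwbo djzmf jjnms xpjis uet vfwm vljm zfxlv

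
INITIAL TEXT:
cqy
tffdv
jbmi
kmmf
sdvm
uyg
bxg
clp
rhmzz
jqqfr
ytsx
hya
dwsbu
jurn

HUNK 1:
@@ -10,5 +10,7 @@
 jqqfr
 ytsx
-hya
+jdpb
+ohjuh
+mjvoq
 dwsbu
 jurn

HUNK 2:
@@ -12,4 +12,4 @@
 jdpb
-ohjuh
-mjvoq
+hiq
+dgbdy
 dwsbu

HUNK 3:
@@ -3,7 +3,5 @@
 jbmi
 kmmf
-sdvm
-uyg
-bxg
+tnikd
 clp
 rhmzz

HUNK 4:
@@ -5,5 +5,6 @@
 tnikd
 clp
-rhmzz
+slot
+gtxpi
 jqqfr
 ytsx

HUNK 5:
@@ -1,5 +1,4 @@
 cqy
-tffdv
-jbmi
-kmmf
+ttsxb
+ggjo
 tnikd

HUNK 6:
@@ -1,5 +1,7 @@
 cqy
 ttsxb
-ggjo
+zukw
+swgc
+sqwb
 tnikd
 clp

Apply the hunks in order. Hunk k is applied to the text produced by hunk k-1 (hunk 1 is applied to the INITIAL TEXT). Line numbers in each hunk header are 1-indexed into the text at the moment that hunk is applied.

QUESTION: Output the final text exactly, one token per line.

Answer: cqy
ttsxb
zukw
swgc
sqwb
tnikd
clp
slot
gtxpi
jqqfr
ytsx
jdpb
hiq
dgbdy
dwsbu
jurn

Derivation:
Hunk 1: at line 10 remove [hya] add [jdpb,ohjuh,mjvoq] -> 16 lines: cqy tffdv jbmi kmmf sdvm uyg bxg clp rhmzz jqqfr ytsx jdpb ohjuh mjvoq dwsbu jurn
Hunk 2: at line 12 remove [ohjuh,mjvoq] add [hiq,dgbdy] -> 16 lines: cqy tffdv jbmi kmmf sdvm uyg bxg clp rhmzz jqqfr ytsx jdpb hiq dgbdy dwsbu jurn
Hunk 3: at line 3 remove [sdvm,uyg,bxg] add [tnikd] -> 14 lines: cqy tffdv jbmi kmmf tnikd clp rhmzz jqqfr ytsx jdpb hiq dgbdy dwsbu jurn
Hunk 4: at line 5 remove [rhmzz] add [slot,gtxpi] -> 15 lines: cqy tffdv jbmi kmmf tnikd clp slot gtxpi jqqfr ytsx jdpb hiq dgbdy dwsbu jurn
Hunk 5: at line 1 remove [tffdv,jbmi,kmmf] add [ttsxb,ggjo] -> 14 lines: cqy ttsxb ggjo tnikd clp slot gtxpi jqqfr ytsx jdpb hiq dgbdy dwsbu jurn
Hunk 6: at line 1 remove [ggjo] add [zukw,swgc,sqwb] -> 16 lines: cqy ttsxb zukw swgc sqwb tnikd clp slot gtxpi jqqfr ytsx jdpb hiq dgbdy dwsbu jurn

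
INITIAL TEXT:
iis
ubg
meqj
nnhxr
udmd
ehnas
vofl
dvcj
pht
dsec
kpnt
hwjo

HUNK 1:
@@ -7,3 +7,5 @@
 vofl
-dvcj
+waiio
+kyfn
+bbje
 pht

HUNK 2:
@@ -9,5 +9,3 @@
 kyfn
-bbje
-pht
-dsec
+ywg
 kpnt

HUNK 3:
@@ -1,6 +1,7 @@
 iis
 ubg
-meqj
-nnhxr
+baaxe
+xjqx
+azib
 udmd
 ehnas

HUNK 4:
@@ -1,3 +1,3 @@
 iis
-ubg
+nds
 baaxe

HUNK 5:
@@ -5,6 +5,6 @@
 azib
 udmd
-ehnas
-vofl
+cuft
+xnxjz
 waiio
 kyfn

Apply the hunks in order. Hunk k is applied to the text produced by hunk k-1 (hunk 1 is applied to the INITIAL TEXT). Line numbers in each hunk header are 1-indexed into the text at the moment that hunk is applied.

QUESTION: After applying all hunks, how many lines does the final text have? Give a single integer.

Answer: 13

Derivation:
Hunk 1: at line 7 remove [dvcj] add [waiio,kyfn,bbje] -> 14 lines: iis ubg meqj nnhxr udmd ehnas vofl waiio kyfn bbje pht dsec kpnt hwjo
Hunk 2: at line 9 remove [bbje,pht,dsec] add [ywg] -> 12 lines: iis ubg meqj nnhxr udmd ehnas vofl waiio kyfn ywg kpnt hwjo
Hunk 3: at line 1 remove [meqj,nnhxr] add [baaxe,xjqx,azib] -> 13 lines: iis ubg baaxe xjqx azib udmd ehnas vofl waiio kyfn ywg kpnt hwjo
Hunk 4: at line 1 remove [ubg] add [nds] -> 13 lines: iis nds baaxe xjqx azib udmd ehnas vofl waiio kyfn ywg kpnt hwjo
Hunk 5: at line 5 remove [ehnas,vofl] add [cuft,xnxjz] -> 13 lines: iis nds baaxe xjqx azib udmd cuft xnxjz waiio kyfn ywg kpnt hwjo
Final line count: 13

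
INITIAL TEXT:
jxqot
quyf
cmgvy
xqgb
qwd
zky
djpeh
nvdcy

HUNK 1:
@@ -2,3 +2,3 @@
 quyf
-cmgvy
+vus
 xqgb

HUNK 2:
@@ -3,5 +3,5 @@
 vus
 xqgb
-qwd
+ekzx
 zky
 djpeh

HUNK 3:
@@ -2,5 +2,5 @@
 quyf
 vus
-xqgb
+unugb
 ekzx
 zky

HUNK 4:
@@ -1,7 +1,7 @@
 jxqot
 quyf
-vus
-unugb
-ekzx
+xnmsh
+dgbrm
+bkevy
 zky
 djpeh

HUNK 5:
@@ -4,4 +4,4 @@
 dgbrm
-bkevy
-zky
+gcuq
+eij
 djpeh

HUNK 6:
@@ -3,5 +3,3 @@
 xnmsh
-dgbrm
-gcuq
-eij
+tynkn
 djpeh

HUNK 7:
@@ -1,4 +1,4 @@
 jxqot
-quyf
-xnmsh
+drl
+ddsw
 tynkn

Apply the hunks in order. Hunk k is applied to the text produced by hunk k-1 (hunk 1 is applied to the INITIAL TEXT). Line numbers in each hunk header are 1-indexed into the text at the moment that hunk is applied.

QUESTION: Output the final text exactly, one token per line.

Hunk 1: at line 2 remove [cmgvy] add [vus] -> 8 lines: jxqot quyf vus xqgb qwd zky djpeh nvdcy
Hunk 2: at line 3 remove [qwd] add [ekzx] -> 8 lines: jxqot quyf vus xqgb ekzx zky djpeh nvdcy
Hunk 3: at line 2 remove [xqgb] add [unugb] -> 8 lines: jxqot quyf vus unugb ekzx zky djpeh nvdcy
Hunk 4: at line 1 remove [vus,unugb,ekzx] add [xnmsh,dgbrm,bkevy] -> 8 lines: jxqot quyf xnmsh dgbrm bkevy zky djpeh nvdcy
Hunk 5: at line 4 remove [bkevy,zky] add [gcuq,eij] -> 8 lines: jxqot quyf xnmsh dgbrm gcuq eij djpeh nvdcy
Hunk 6: at line 3 remove [dgbrm,gcuq,eij] add [tynkn] -> 6 lines: jxqot quyf xnmsh tynkn djpeh nvdcy
Hunk 7: at line 1 remove [quyf,xnmsh] add [drl,ddsw] -> 6 lines: jxqot drl ddsw tynkn djpeh nvdcy

Answer: jxqot
drl
ddsw
tynkn
djpeh
nvdcy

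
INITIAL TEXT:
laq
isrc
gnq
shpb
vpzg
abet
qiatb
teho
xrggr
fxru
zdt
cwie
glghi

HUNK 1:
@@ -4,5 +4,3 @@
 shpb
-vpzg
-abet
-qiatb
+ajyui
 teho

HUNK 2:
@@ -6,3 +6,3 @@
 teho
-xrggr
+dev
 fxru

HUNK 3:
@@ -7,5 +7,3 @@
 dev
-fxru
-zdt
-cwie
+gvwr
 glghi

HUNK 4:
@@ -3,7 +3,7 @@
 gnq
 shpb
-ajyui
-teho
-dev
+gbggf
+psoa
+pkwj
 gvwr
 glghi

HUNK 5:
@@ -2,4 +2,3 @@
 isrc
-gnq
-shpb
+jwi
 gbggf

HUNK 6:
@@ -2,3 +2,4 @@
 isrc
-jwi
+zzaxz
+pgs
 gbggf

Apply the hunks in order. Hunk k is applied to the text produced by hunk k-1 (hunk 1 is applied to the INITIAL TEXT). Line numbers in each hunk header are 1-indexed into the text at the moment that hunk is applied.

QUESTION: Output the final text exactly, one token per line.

Hunk 1: at line 4 remove [vpzg,abet,qiatb] add [ajyui] -> 11 lines: laq isrc gnq shpb ajyui teho xrggr fxru zdt cwie glghi
Hunk 2: at line 6 remove [xrggr] add [dev] -> 11 lines: laq isrc gnq shpb ajyui teho dev fxru zdt cwie glghi
Hunk 3: at line 7 remove [fxru,zdt,cwie] add [gvwr] -> 9 lines: laq isrc gnq shpb ajyui teho dev gvwr glghi
Hunk 4: at line 3 remove [ajyui,teho,dev] add [gbggf,psoa,pkwj] -> 9 lines: laq isrc gnq shpb gbggf psoa pkwj gvwr glghi
Hunk 5: at line 2 remove [gnq,shpb] add [jwi] -> 8 lines: laq isrc jwi gbggf psoa pkwj gvwr glghi
Hunk 6: at line 2 remove [jwi] add [zzaxz,pgs] -> 9 lines: laq isrc zzaxz pgs gbggf psoa pkwj gvwr glghi

Answer: laq
isrc
zzaxz
pgs
gbggf
psoa
pkwj
gvwr
glghi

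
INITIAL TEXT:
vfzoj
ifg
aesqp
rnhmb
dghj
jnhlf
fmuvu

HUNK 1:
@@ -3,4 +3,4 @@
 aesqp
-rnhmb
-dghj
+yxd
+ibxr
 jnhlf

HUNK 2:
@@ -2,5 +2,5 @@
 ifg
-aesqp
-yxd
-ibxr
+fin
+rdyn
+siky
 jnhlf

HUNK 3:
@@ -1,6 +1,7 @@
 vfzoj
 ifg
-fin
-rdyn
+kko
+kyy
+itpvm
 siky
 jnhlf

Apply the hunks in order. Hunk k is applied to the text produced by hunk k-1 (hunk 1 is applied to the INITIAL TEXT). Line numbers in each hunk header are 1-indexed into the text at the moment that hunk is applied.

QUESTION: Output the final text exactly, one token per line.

Hunk 1: at line 3 remove [rnhmb,dghj] add [yxd,ibxr] -> 7 lines: vfzoj ifg aesqp yxd ibxr jnhlf fmuvu
Hunk 2: at line 2 remove [aesqp,yxd,ibxr] add [fin,rdyn,siky] -> 7 lines: vfzoj ifg fin rdyn siky jnhlf fmuvu
Hunk 3: at line 1 remove [fin,rdyn] add [kko,kyy,itpvm] -> 8 lines: vfzoj ifg kko kyy itpvm siky jnhlf fmuvu

Answer: vfzoj
ifg
kko
kyy
itpvm
siky
jnhlf
fmuvu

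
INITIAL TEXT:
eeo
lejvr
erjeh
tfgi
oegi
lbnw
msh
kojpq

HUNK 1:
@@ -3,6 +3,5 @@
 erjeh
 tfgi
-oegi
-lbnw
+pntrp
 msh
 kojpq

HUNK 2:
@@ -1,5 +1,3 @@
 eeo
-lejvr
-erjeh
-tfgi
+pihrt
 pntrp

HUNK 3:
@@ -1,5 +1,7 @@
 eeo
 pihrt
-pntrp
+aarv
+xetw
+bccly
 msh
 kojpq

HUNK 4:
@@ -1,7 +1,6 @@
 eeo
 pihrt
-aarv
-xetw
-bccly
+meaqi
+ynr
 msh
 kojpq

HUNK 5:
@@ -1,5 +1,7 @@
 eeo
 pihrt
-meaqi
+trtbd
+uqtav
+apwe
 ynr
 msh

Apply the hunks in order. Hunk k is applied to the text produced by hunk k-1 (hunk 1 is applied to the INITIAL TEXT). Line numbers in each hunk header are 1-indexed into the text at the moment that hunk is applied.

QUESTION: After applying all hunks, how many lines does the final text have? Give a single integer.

Hunk 1: at line 3 remove [oegi,lbnw] add [pntrp] -> 7 lines: eeo lejvr erjeh tfgi pntrp msh kojpq
Hunk 2: at line 1 remove [lejvr,erjeh,tfgi] add [pihrt] -> 5 lines: eeo pihrt pntrp msh kojpq
Hunk 3: at line 1 remove [pntrp] add [aarv,xetw,bccly] -> 7 lines: eeo pihrt aarv xetw bccly msh kojpq
Hunk 4: at line 1 remove [aarv,xetw,bccly] add [meaqi,ynr] -> 6 lines: eeo pihrt meaqi ynr msh kojpq
Hunk 5: at line 1 remove [meaqi] add [trtbd,uqtav,apwe] -> 8 lines: eeo pihrt trtbd uqtav apwe ynr msh kojpq
Final line count: 8

Answer: 8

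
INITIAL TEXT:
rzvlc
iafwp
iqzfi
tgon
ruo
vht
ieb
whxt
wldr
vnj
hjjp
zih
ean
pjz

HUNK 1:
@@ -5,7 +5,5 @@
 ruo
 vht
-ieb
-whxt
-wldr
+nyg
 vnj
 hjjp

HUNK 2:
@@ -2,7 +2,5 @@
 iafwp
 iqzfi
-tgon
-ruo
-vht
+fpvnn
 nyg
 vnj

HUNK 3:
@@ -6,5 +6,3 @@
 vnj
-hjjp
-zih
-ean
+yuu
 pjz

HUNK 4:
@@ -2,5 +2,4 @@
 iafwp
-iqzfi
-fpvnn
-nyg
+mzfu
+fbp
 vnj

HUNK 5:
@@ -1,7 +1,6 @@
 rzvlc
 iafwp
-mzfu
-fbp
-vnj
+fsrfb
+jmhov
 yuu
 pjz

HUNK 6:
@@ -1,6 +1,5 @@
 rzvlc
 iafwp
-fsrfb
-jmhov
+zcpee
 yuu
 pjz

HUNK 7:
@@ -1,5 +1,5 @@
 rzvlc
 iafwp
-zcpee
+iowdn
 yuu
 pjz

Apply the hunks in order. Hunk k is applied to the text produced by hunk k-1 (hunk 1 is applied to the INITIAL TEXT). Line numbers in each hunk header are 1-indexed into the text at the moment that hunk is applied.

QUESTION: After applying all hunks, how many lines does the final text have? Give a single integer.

Hunk 1: at line 5 remove [ieb,whxt,wldr] add [nyg] -> 12 lines: rzvlc iafwp iqzfi tgon ruo vht nyg vnj hjjp zih ean pjz
Hunk 2: at line 2 remove [tgon,ruo,vht] add [fpvnn] -> 10 lines: rzvlc iafwp iqzfi fpvnn nyg vnj hjjp zih ean pjz
Hunk 3: at line 6 remove [hjjp,zih,ean] add [yuu] -> 8 lines: rzvlc iafwp iqzfi fpvnn nyg vnj yuu pjz
Hunk 4: at line 2 remove [iqzfi,fpvnn,nyg] add [mzfu,fbp] -> 7 lines: rzvlc iafwp mzfu fbp vnj yuu pjz
Hunk 5: at line 1 remove [mzfu,fbp,vnj] add [fsrfb,jmhov] -> 6 lines: rzvlc iafwp fsrfb jmhov yuu pjz
Hunk 6: at line 1 remove [fsrfb,jmhov] add [zcpee] -> 5 lines: rzvlc iafwp zcpee yuu pjz
Hunk 7: at line 1 remove [zcpee] add [iowdn] -> 5 lines: rzvlc iafwp iowdn yuu pjz
Final line count: 5

Answer: 5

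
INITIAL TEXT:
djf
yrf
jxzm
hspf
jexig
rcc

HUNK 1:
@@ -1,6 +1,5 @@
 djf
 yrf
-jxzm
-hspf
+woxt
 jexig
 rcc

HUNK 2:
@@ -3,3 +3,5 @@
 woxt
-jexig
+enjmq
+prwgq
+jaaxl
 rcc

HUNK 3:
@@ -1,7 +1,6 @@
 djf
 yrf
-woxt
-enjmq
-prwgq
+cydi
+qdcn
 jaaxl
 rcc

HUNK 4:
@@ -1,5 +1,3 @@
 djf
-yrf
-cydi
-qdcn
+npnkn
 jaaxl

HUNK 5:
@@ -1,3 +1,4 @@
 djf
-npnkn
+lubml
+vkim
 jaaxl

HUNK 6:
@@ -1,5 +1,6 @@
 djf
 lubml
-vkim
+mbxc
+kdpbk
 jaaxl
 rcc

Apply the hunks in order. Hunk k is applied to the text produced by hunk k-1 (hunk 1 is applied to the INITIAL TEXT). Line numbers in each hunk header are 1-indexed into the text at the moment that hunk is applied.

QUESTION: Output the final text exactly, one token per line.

Answer: djf
lubml
mbxc
kdpbk
jaaxl
rcc

Derivation:
Hunk 1: at line 1 remove [jxzm,hspf] add [woxt] -> 5 lines: djf yrf woxt jexig rcc
Hunk 2: at line 3 remove [jexig] add [enjmq,prwgq,jaaxl] -> 7 lines: djf yrf woxt enjmq prwgq jaaxl rcc
Hunk 3: at line 1 remove [woxt,enjmq,prwgq] add [cydi,qdcn] -> 6 lines: djf yrf cydi qdcn jaaxl rcc
Hunk 4: at line 1 remove [yrf,cydi,qdcn] add [npnkn] -> 4 lines: djf npnkn jaaxl rcc
Hunk 5: at line 1 remove [npnkn] add [lubml,vkim] -> 5 lines: djf lubml vkim jaaxl rcc
Hunk 6: at line 1 remove [vkim] add [mbxc,kdpbk] -> 6 lines: djf lubml mbxc kdpbk jaaxl rcc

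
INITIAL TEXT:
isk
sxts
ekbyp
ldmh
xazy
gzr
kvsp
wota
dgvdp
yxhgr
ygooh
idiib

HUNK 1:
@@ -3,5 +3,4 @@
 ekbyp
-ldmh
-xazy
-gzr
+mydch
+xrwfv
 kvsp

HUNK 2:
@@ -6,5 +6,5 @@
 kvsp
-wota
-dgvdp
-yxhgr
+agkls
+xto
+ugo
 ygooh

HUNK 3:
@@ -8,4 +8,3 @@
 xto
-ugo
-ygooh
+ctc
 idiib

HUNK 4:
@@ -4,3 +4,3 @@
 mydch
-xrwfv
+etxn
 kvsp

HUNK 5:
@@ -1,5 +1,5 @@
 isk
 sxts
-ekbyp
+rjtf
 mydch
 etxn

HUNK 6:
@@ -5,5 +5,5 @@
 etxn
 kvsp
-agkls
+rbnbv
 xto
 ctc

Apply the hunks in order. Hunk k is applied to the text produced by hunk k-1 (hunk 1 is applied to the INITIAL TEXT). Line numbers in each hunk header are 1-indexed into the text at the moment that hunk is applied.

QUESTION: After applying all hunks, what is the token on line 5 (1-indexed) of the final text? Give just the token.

Hunk 1: at line 3 remove [ldmh,xazy,gzr] add [mydch,xrwfv] -> 11 lines: isk sxts ekbyp mydch xrwfv kvsp wota dgvdp yxhgr ygooh idiib
Hunk 2: at line 6 remove [wota,dgvdp,yxhgr] add [agkls,xto,ugo] -> 11 lines: isk sxts ekbyp mydch xrwfv kvsp agkls xto ugo ygooh idiib
Hunk 3: at line 8 remove [ugo,ygooh] add [ctc] -> 10 lines: isk sxts ekbyp mydch xrwfv kvsp agkls xto ctc idiib
Hunk 4: at line 4 remove [xrwfv] add [etxn] -> 10 lines: isk sxts ekbyp mydch etxn kvsp agkls xto ctc idiib
Hunk 5: at line 1 remove [ekbyp] add [rjtf] -> 10 lines: isk sxts rjtf mydch etxn kvsp agkls xto ctc idiib
Hunk 6: at line 5 remove [agkls] add [rbnbv] -> 10 lines: isk sxts rjtf mydch etxn kvsp rbnbv xto ctc idiib
Final line 5: etxn

Answer: etxn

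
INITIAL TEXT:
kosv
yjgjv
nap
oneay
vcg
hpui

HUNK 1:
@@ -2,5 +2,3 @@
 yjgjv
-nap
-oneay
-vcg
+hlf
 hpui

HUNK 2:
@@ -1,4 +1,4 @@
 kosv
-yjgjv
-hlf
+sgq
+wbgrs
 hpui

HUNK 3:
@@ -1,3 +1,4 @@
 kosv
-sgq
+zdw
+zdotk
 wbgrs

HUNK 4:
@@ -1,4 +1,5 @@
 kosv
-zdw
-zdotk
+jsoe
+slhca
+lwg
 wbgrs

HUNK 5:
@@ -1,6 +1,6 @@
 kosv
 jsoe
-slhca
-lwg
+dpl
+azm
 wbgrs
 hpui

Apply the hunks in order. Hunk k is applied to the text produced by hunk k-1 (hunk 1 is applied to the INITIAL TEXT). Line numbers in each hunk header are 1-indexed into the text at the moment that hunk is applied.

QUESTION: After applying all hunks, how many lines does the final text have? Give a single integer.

Hunk 1: at line 2 remove [nap,oneay,vcg] add [hlf] -> 4 lines: kosv yjgjv hlf hpui
Hunk 2: at line 1 remove [yjgjv,hlf] add [sgq,wbgrs] -> 4 lines: kosv sgq wbgrs hpui
Hunk 3: at line 1 remove [sgq] add [zdw,zdotk] -> 5 lines: kosv zdw zdotk wbgrs hpui
Hunk 4: at line 1 remove [zdw,zdotk] add [jsoe,slhca,lwg] -> 6 lines: kosv jsoe slhca lwg wbgrs hpui
Hunk 5: at line 1 remove [slhca,lwg] add [dpl,azm] -> 6 lines: kosv jsoe dpl azm wbgrs hpui
Final line count: 6

Answer: 6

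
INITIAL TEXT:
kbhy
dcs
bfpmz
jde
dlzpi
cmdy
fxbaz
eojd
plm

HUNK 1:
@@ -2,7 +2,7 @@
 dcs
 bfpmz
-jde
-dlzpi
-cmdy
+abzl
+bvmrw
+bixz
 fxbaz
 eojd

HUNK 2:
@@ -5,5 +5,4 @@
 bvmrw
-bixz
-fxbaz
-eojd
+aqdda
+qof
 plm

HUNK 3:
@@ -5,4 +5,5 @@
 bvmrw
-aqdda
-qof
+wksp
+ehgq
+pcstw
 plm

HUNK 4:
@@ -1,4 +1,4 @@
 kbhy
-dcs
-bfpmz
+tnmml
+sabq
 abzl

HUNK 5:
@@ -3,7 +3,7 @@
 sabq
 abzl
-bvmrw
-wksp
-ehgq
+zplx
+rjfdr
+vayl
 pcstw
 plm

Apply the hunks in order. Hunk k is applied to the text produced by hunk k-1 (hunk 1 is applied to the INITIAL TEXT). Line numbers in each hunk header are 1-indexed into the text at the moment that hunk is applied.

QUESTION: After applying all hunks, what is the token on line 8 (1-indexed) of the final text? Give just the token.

Answer: pcstw

Derivation:
Hunk 1: at line 2 remove [jde,dlzpi,cmdy] add [abzl,bvmrw,bixz] -> 9 lines: kbhy dcs bfpmz abzl bvmrw bixz fxbaz eojd plm
Hunk 2: at line 5 remove [bixz,fxbaz,eojd] add [aqdda,qof] -> 8 lines: kbhy dcs bfpmz abzl bvmrw aqdda qof plm
Hunk 3: at line 5 remove [aqdda,qof] add [wksp,ehgq,pcstw] -> 9 lines: kbhy dcs bfpmz abzl bvmrw wksp ehgq pcstw plm
Hunk 4: at line 1 remove [dcs,bfpmz] add [tnmml,sabq] -> 9 lines: kbhy tnmml sabq abzl bvmrw wksp ehgq pcstw plm
Hunk 5: at line 3 remove [bvmrw,wksp,ehgq] add [zplx,rjfdr,vayl] -> 9 lines: kbhy tnmml sabq abzl zplx rjfdr vayl pcstw plm
Final line 8: pcstw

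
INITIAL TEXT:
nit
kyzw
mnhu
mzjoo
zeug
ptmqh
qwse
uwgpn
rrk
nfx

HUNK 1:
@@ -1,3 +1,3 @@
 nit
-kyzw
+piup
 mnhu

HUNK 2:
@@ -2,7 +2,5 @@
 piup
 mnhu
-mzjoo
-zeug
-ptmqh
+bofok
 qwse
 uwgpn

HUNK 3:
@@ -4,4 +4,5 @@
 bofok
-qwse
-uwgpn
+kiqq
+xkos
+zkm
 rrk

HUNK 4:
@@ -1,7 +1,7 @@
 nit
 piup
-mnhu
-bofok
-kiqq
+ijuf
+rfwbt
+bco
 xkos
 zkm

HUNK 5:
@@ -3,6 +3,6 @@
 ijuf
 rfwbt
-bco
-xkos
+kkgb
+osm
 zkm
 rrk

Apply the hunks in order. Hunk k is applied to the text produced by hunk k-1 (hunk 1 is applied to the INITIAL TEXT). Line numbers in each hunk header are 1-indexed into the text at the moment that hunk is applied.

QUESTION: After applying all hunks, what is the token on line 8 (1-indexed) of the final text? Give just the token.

Answer: rrk

Derivation:
Hunk 1: at line 1 remove [kyzw] add [piup] -> 10 lines: nit piup mnhu mzjoo zeug ptmqh qwse uwgpn rrk nfx
Hunk 2: at line 2 remove [mzjoo,zeug,ptmqh] add [bofok] -> 8 lines: nit piup mnhu bofok qwse uwgpn rrk nfx
Hunk 3: at line 4 remove [qwse,uwgpn] add [kiqq,xkos,zkm] -> 9 lines: nit piup mnhu bofok kiqq xkos zkm rrk nfx
Hunk 4: at line 1 remove [mnhu,bofok,kiqq] add [ijuf,rfwbt,bco] -> 9 lines: nit piup ijuf rfwbt bco xkos zkm rrk nfx
Hunk 5: at line 3 remove [bco,xkos] add [kkgb,osm] -> 9 lines: nit piup ijuf rfwbt kkgb osm zkm rrk nfx
Final line 8: rrk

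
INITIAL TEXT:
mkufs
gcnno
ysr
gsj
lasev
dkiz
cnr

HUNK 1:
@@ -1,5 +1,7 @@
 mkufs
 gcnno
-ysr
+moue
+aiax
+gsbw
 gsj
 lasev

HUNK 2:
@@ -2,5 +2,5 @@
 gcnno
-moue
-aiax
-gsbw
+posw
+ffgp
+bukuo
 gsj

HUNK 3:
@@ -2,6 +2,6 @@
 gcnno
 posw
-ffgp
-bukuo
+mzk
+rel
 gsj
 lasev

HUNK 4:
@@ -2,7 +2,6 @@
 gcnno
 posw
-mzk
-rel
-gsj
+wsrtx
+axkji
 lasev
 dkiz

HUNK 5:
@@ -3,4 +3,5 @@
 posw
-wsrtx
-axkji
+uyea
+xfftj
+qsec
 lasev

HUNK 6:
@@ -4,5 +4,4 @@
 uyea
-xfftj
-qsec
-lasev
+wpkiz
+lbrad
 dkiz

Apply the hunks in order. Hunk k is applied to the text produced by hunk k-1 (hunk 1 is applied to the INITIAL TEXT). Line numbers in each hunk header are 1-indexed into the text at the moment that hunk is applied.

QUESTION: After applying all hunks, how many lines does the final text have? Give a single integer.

Answer: 8

Derivation:
Hunk 1: at line 1 remove [ysr] add [moue,aiax,gsbw] -> 9 lines: mkufs gcnno moue aiax gsbw gsj lasev dkiz cnr
Hunk 2: at line 2 remove [moue,aiax,gsbw] add [posw,ffgp,bukuo] -> 9 lines: mkufs gcnno posw ffgp bukuo gsj lasev dkiz cnr
Hunk 3: at line 2 remove [ffgp,bukuo] add [mzk,rel] -> 9 lines: mkufs gcnno posw mzk rel gsj lasev dkiz cnr
Hunk 4: at line 2 remove [mzk,rel,gsj] add [wsrtx,axkji] -> 8 lines: mkufs gcnno posw wsrtx axkji lasev dkiz cnr
Hunk 5: at line 3 remove [wsrtx,axkji] add [uyea,xfftj,qsec] -> 9 lines: mkufs gcnno posw uyea xfftj qsec lasev dkiz cnr
Hunk 6: at line 4 remove [xfftj,qsec,lasev] add [wpkiz,lbrad] -> 8 lines: mkufs gcnno posw uyea wpkiz lbrad dkiz cnr
Final line count: 8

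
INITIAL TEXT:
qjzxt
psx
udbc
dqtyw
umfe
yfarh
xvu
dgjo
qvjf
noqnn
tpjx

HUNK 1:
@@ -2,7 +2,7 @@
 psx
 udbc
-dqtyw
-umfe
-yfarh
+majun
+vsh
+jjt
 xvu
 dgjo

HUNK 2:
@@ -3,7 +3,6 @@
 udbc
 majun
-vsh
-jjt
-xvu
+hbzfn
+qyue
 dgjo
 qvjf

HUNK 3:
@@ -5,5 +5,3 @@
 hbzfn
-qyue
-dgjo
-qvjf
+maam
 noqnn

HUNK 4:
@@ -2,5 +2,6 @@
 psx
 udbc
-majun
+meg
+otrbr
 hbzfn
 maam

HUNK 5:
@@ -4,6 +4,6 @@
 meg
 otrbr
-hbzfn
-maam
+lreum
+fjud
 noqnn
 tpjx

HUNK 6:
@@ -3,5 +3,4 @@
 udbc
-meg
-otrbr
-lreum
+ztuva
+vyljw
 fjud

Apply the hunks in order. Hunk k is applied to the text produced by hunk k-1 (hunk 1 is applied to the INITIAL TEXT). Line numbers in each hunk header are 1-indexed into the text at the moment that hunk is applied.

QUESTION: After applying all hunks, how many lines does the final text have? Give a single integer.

Answer: 8

Derivation:
Hunk 1: at line 2 remove [dqtyw,umfe,yfarh] add [majun,vsh,jjt] -> 11 lines: qjzxt psx udbc majun vsh jjt xvu dgjo qvjf noqnn tpjx
Hunk 2: at line 3 remove [vsh,jjt,xvu] add [hbzfn,qyue] -> 10 lines: qjzxt psx udbc majun hbzfn qyue dgjo qvjf noqnn tpjx
Hunk 3: at line 5 remove [qyue,dgjo,qvjf] add [maam] -> 8 lines: qjzxt psx udbc majun hbzfn maam noqnn tpjx
Hunk 4: at line 2 remove [majun] add [meg,otrbr] -> 9 lines: qjzxt psx udbc meg otrbr hbzfn maam noqnn tpjx
Hunk 5: at line 4 remove [hbzfn,maam] add [lreum,fjud] -> 9 lines: qjzxt psx udbc meg otrbr lreum fjud noqnn tpjx
Hunk 6: at line 3 remove [meg,otrbr,lreum] add [ztuva,vyljw] -> 8 lines: qjzxt psx udbc ztuva vyljw fjud noqnn tpjx
Final line count: 8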